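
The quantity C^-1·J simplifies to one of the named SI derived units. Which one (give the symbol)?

C = A·s = s·A (charge = current × time).
So C⁻¹ = s⁻¹·A⁻¹.
J = N·m (work = force × distance),
    = kg·m²·s⁻².
Combining: C⁻¹·J = (s⁻¹·A⁻¹) · (kg·m²·s⁻²) = kg·m²·s⁻³·A⁻¹.
kg·m²·s⁻³·A⁻¹ is the base-SI form of the volt.

V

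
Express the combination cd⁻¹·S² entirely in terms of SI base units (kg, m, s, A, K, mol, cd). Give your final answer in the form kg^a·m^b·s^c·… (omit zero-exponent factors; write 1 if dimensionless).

S = 1/Ω (conductance is reciprocal resistance),
    = kg⁻¹·m⁻²·s³·A².
So S² = kg⁻²·m⁻⁴·s⁶·A⁴.
Combining: cd⁻¹·S² = cd⁻¹ · (kg⁻²·m⁻⁴·s⁶·A⁴) = kg⁻²·m⁻⁴·s⁶·A⁴·cd⁻¹.

kg⁻²·m⁻⁴·s⁶·A⁴·cd⁻¹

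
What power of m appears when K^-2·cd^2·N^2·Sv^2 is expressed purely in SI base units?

N = kg·m·s⁻².
So N² = kg²·m²·s⁻⁴.
Sv = m²·s⁻².
So Sv² = m⁴·s⁻⁴.
Combining: K⁻²·cd²·N²·Sv² = K⁻² · cd² · (kg²·m²·s⁻⁴) · (m⁴·s⁻⁴) = kg²·m⁶·s⁻⁸·K⁻²·cd².
The exponent of m is 6.

6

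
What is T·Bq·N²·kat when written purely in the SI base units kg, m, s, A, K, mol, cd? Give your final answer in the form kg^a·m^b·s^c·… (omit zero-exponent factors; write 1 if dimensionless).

T = Wb/m² (flux density = flux per area),
    = kg·s⁻²·A⁻¹.
Bq = 1/s = s⁻¹ (activity is decays per second).
N = kg·m/s² = kg·m·s⁻² (force = mass × acceleration).
So N² = kg²·m²·s⁻⁴.
kat = mol/s = s⁻¹·mol (catalytic activity).
Combining: T·Bq·N²·kat = (kg·s⁻²·A⁻¹) · s⁻¹ · (kg²·m²·s⁻⁴) · (s⁻¹·mol) = kg³·m²·s⁻⁸·A⁻¹·mol.

kg³·m²·s⁻⁸·A⁻¹·mol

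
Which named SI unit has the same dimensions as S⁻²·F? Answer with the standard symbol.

S = kg⁻¹·m⁻²·s³·A².
So S⁻² = kg²·m⁴·s⁻⁶·A⁻⁴.
F = kg⁻¹·m⁻²·s⁴·A².
Combining: S⁻²·F = (kg²·m⁴·s⁻⁶·A⁻⁴) · (kg⁻¹·m⁻²·s⁴·A²) = kg·m²·s⁻²·A⁻².
kg·m²·s⁻²·A⁻² is the base-SI form of the henry.

H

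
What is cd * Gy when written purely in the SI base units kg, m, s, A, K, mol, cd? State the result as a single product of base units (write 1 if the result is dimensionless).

Gy = J/kg (absorbed dose = energy per mass),
    = m²·s⁻².
Combining: cd·Gy = cd · (m²·s⁻²) = m²·s⁻²·cd.

m²·s⁻²·cd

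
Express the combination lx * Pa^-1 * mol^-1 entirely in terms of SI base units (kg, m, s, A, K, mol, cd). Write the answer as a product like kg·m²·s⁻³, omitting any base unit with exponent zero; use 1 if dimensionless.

lx = m⁻²·cd.
Pa = kg·m⁻¹·s⁻².
So Pa⁻¹ = kg⁻¹·m·s².
Combining: lx·Pa⁻¹·mol⁻¹ = (m⁻²·cd) · (kg⁻¹·m·s²) · mol⁻¹ = kg⁻¹·m⁻¹·s²·mol⁻¹·cd.

kg⁻¹·m⁻¹·s²·mol⁻¹·cd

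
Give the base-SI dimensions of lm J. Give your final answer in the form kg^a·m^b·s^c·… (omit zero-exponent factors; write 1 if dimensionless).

lm = cd·sr = cd (luminous flux; sr is dimensionless).
J = N·m (work = force × distance),
    = kg·m²·s⁻².
Combining: lm·J = cd · (kg·m²·s⁻²) = kg·m²·s⁻²·cd.

kg·m²·s⁻²·cd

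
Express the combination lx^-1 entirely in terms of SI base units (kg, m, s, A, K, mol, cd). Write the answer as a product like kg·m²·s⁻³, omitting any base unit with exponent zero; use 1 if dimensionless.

lx = lm/m² (illuminance = luminous flux per area),
    = m⁻²·cd.
So lx⁻¹ = m²·cd⁻¹.

m²·cd⁻¹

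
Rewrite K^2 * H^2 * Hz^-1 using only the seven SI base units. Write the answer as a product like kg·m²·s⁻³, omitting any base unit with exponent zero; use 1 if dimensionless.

H = kg·m²·s⁻²·A⁻².
So H² = kg²·m⁴·s⁻⁴·A⁻⁴.
Hz = s⁻¹.
So Hz⁻¹ = s.
Combining: K²·H²·Hz⁻¹ = K² · (kg²·m⁴·s⁻⁴·A⁻⁴) · s = kg²·m⁴·s⁻³·A⁻⁴·K².

kg²·m⁴·s⁻³·A⁻⁴·K²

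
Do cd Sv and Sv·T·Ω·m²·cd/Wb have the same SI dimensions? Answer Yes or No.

Left side:
  Sv = J/kg (equivalent dose = energy per mass),
      = m²·s⁻².
  Combining: cd·Sv = cd · (m²·s⁻²) = m²·s⁻²·cd.
Right side:
  Sv = J/kg (equivalent dose = energy per mass),
      = m²·s⁻².
  T = Wb/m² (flux density = flux per area),
      = kg·s⁻²·A⁻¹.
  Ω = V/A (resistance = voltage per current),
      = kg·m²·s⁻³·A⁻².
  Wb = V·s (flux: a volt is a weber per second),
      = kg·m²·s⁻²·A⁻¹.
  So Wb⁻¹ = kg⁻¹·m⁻²·s²·A.
  Combining: Sv·T·Ω·Wb⁻¹·m²·cd = (m²·s⁻²) · (kg·s⁻²·A⁻¹) · (kg·m²·s⁻³·A⁻²) · (kg⁻¹·m⁻²·s²·A) · m² · cd = kg·m⁴·s⁻⁵·A⁻²·cd.
Left is m²·s⁻²·cd; right is kg·m⁴·s⁻⁵·A⁻²·cd — different.

No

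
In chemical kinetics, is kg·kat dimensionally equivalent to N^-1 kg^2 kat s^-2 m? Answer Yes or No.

Left side:
  kat = s⁻¹·mol.
  Combining: kg·kat = kg · (s⁻¹·mol) = kg·s⁻¹·mol.
Right side:
  N = kg·m/s² = kg·m·s⁻² (force = mass × acceleration).
  So N⁻¹ = kg⁻¹·m⁻¹·s².
  kat = mol/s = s⁻¹·mol (catalytic activity).
  Combining: N⁻¹·kg²·kat·s⁻²·m = (kg⁻¹·m⁻¹·s²) · kg² · (s⁻¹·mol) · s⁻² · m = kg·s⁻¹·mol.
Both reduce to kg·s⁻¹·mol.

Yes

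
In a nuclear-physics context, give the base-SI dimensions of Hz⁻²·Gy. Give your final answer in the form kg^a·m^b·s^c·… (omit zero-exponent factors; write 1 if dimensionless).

m²

Hz = s⁻¹.
So Hz⁻² = s².
Gy = m²·s⁻².
Combining: Hz⁻²·Gy = s² · (m²·s⁻²) = m².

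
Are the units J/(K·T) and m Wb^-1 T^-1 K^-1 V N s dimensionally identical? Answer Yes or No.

Left side:
  J = N·m (work = force × distance),
      = kg·m²·s⁻².
  T = Wb/m² (flux density = flux per area),
      = kg·s⁻²·A⁻¹.
  So T⁻¹ = kg⁻¹·s²·A.
  Combining: J·K⁻¹·T⁻¹ = (kg·m²·s⁻²) · K⁻¹ · (kg⁻¹·s²·A) = m²·A·K⁻¹.
Right side:
  Wb = V·s (flux: a volt is a weber per second),
      = kg·m²·s⁻²·A⁻¹.
  So Wb⁻¹ = kg⁻¹·m⁻²·s²·A.
  T = Wb/m² (flux density = flux per area),
      = kg·s⁻²·A⁻¹.
  So T⁻¹ = kg⁻¹·s²·A.
  V = W/A (potential = power per current),
      = kg·m²·s⁻³·A⁻¹.
  N = kg·m/s² = kg·m·s⁻² (force = mass × acceleration).
  Combining: m·Wb⁻¹·T⁻¹·K⁻¹·V·N·s = m · (kg⁻¹·m⁻²·s²·A) · (kg⁻¹·s²·A) · K⁻¹ · (kg·m²·s⁻³·A⁻¹) · (kg·m·s⁻²) · s = m²·A·K⁻¹.
Both reduce to m²·A·K⁻¹.

Yes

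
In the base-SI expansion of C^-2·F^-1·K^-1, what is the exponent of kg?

1

C = A·s = s·A (charge = current × time).
So C⁻² = s⁻²·A⁻².
F = C/V (capacitance = charge per voltage),
    = A·s/(kg·m²·s⁻³·A⁻¹) (substituting C and V),
    = kg⁻¹·m⁻²·s⁴·A².
So F⁻¹ = kg·m²·s⁻⁴·A⁻².
Combining: C⁻²·F⁻¹·K⁻¹ = (s⁻²·A⁻²) · (kg·m²·s⁻⁴·A⁻²) · K⁻¹ = kg·m²·s⁻⁶·A⁻⁴·K⁻¹.
The exponent of kg is 1.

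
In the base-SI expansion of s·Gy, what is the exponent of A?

0

Gy = J/kg (absorbed dose = energy per mass),
    = m²·s⁻².
Combining: s·Gy = s · (m²·s⁻²) = m²·s⁻¹.
The exponent of A is 0.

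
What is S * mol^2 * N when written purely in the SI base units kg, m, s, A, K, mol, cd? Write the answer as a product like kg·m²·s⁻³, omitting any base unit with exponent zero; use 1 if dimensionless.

m⁻¹·s·A²·mol²

S = 1/Ω (conductance is reciprocal resistance),
    = kg⁻¹·m⁻²·s³·A².
N = kg·m/s² = kg·m·s⁻² (force = mass × acceleration).
Combining: S·mol²·N = (kg⁻¹·m⁻²·s³·A²) · mol² · (kg·m·s⁻²) = m⁻¹·s·A²·mol².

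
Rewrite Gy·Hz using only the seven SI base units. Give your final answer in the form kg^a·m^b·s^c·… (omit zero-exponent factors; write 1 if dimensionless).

Gy = m²·s⁻².
Hz = s⁻¹.
Combining: Gy·Hz = (m²·s⁻²) · s⁻¹ = m²·s⁻³.

m²·s⁻³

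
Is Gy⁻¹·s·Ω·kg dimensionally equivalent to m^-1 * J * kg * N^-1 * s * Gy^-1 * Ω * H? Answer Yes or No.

No

Left side:
  Gy = J/kg (absorbed dose = energy per mass),
      = m²·s⁻².
  So Gy⁻¹ = m⁻²·s².
  Ω = V/A (resistance = voltage per current),
      = kg·m²·s⁻³·A⁻².
  Combining: Gy⁻¹·s·Ω·kg = (m⁻²·s²) · s · (kg·m²·s⁻³·A⁻²) · kg = kg²·A⁻².
Right side:
  J = kg·m²·s⁻².
  N = kg·m·s⁻².
  So N⁻¹ = kg⁻¹·m⁻¹·s².
  Gy = m²·s⁻².
  So Gy⁻¹ = m⁻²·s².
  Ω = kg·m²·s⁻³·A⁻².
  H = kg·m²·s⁻²·A⁻².
  Combining: m⁻¹·J·kg·N⁻¹·s·Gy⁻¹·Ω·H = m⁻¹ · (kg·m²·s⁻²) · kg · (kg⁻¹·m⁻¹·s²) · s · (m⁻²·s²) · (kg·m²·s⁻³·A⁻²) · (kg·m²·s⁻²·A⁻²) = kg³·m²·s⁻²·A⁻⁴.
Left is kg²·A⁻²; right is kg³·m²·s⁻²·A⁻⁴ — different.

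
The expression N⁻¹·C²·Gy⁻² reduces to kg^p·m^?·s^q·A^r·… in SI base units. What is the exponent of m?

N = kg·m·s⁻².
So N⁻¹ = kg⁻¹·m⁻¹·s².
C = s·A.
So C² = s²·A².
Gy = m²·s⁻².
So Gy⁻² = m⁻⁴·s⁴.
Combining: N⁻¹·C²·Gy⁻² = (kg⁻¹·m⁻¹·s²) · (s²·A²) · (m⁻⁴·s⁴) = kg⁻¹·m⁻⁵·s⁸·A².
The exponent of m is -5.

-5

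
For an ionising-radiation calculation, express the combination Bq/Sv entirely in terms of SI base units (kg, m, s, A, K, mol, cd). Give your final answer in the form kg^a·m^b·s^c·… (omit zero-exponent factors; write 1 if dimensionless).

m⁻²·s

Bq = 1/s = s⁻¹ (activity is decays per second).
Sv = J/kg (equivalent dose = energy per mass),
    = m²·s⁻².
So Sv⁻¹ = m⁻²·s².
Combining: Bq·Sv⁻¹ = s⁻¹ · (m⁻²·s²) = m⁻²·s.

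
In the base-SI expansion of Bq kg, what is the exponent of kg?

1

Bq = 1/s = s⁻¹ (activity is decays per second).
Combining: Bq·kg = s⁻¹ · kg = kg·s⁻¹.
The exponent of kg is 1.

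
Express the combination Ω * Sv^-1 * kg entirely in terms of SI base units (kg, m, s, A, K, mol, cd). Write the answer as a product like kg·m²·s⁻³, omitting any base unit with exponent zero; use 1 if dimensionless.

kg²·s⁻¹·A⁻²

Ω = kg·m²·s⁻³·A⁻².
Sv = m²·s⁻².
So Sv⁻¹ = m⁻²·s².
Combining: Ω·Sv⁻¹·kg = (kg·m²·s⁻³·A⁻²) · (m⁻²·s²) · kg = kg²·s⁻¹·A⁻².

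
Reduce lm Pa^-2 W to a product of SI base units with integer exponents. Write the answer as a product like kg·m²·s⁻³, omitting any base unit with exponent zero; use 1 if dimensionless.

kg⁻¹·m⁴·s·cd

lm = cd.
Pa = kg·m⁻¹·s⁻².
So Pa⁻² = kg⁻²·m²·s⁴.
W = kg·m²·s⁻³.
Combining: lm·Pa⁻²·W = cd · (kg⁻²·m²·s⁴) · (kg·m²·s⁻³) = kg⁻¹·m⁴·s·cd.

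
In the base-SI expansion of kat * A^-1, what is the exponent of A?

-1

kat = mol/s = s⁻¹·mol (catalytic activity).
Combining: kat·A⁻¹ = (s⁻¹·mol) · A⁻¹ = s⁻¹·A⁻¹·mol.
The exponent of A is -1.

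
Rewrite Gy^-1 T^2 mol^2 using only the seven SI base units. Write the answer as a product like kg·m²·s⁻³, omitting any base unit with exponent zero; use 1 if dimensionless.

Gy = m²·s⁻².
So Gy⁻¹ = m⁻²·s².
T = kg·s⁻²·A⁻¹.
So T² = kg²·s⁻⁴·A⁻².
Combining: Gy⁻¹·T²·mol² = (m⁻²·s²) · (kg²·s⁻⁴·A⁻²) · mol² = kg²·m⁻²·s⁻²·A⁻²·mol².

kg²·m⁻²·s⁻²·A⁻²·mol²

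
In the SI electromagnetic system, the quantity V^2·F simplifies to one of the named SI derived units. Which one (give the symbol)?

J

V = W/A (potential = power per current),
    = kg·m²·s⁻³·A⁻¹.
So V² = kg²·m⁴·s⁻⁶·A⁻².
F = C/V (capacitance = charge per voltage),
    = A·s/(kg·m²·s⁻³·A⁻¹) (substituting C and V),
    = kg⁻¹·m⁻²·s⁴·A².
Combining: V²·F = (kg²·m⁴·s⁻⁶·A⁻²) · (kg⁻¹·m⁻²·s⁴·A²) = kg·m²·s⁻².
kg·m²·s⁻² is the base-SI form of the joule.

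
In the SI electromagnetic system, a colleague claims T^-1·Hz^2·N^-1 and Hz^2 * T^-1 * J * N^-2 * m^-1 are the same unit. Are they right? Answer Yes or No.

Left side:
  T = Wb/m² (flux density = flux per area),
      = kg·s⁻²·A⁻¹.
  So T⁻¹ = kg⁻¹·s²·A.
  Hz = 1/s = s⁻¹ (frequency is cycles per second).
  So Hz² = s⁻².
  N = kg·m/s² = kg·m·s⁻² (force = mass × acceleration).
  So N⁻¹ = kg⁻¹·m⁻¹·s².
  Combining: T⁻¹·Hz²·N⁻¹ = (kg⁻¹·s²·A) · s⁻² · (kg⁻¹·m⁻¹·s²) = kg⁻²·m⁻¹·s²·A.
Right side:
  Hz = 1/s = s⁻¹ (frequency is cycles per second).
  So Hz² = s⁻².
  T = Wb/m² (flux density = flux per area),
      = kg·s⁻²·A⁻¹.
  So T⁻¹ = kg⁻¹·s²·A.
  J = N·m (work = force × distance),
      = kg·m²·s⁻².
  N = kg·m/s² = kg·m·s⁻² (force = mass × acceleration).
  So N⁻² = kg⁻²·m⁻²·s⁴.
  Combining: Hz²·T⁻¹·J·N⁻²·m⁻¹ = s⁻² · (kg⁻¹·s²·A) · (kg·m²·s⁻²) · (kg⁻²·m⁻²·s⁴) · m⁻¹ = kg⁻²·m⁻¹·s²·A.
Both reduce to kg⁻²·m⁻¹·s²·A.

Yes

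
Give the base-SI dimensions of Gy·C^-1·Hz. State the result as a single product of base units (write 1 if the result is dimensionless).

m²·s⁻⁴·A⁻¹

Gy = J/kg (absorbed dose = energy per mass),
    = m²·s⁻².
C = A·s = s·A (charge = current × time).
So C⁻¹ = s⁻¹·A⁻¹.
Hz = 1/s = s⁻¹ (frequency is cycles per second).
Combining: Gy·C⁻¹·Hz = (m²·s⁻²) · (s⁻¹·A⁻¹) · s⁻¹ = m²·s⁻⁴·A⁻¹.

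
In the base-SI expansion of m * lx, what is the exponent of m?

lx = m⁻²·cd.
Combining: m·lx = m · (m⁻²·cd) = m⁻¹·cd.
The exponent of m is -1.

-1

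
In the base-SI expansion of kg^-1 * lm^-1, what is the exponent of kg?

lm = cd.
So lm⁻¹ = cd⁻¹.
Combining: kg⁻¹·lm⁻¹ = kg⁻¹ · cd⁻¹ = kg⁻¹·cd⁻¹.
The exponent of kg is -1.

-1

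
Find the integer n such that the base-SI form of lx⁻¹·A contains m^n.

2

lx = lm/m² (illuminance = luminous flux per area),
    = m⁻²·cd.
So lx⁻¹ = m²·cd⁻¹.
Combining: lx⁻¹·A = (m²·cd⁻¹) · A = m²·A·cd⁻¹.
The exponent of m is 2.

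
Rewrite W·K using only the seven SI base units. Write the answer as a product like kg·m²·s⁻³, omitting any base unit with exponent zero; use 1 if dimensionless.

W = kg·m²·s⁻³.
Combining: W·K = (kg·m²·s⁻³) · K = kg·m²·s⁻³·K.

kg·m²·s⁻³·K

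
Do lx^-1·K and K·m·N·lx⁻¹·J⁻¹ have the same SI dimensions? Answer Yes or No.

Yes

Left side:
  lx = m⁻²·cd.
  So lx⁻¹ = m²·cd⁻¹.
  Combining: lx⁻¹·K = (m²·cd⁻¹) · K = m²·K·cd⁻¹.
Right side:
  N = kg·m/s² = kg·m·s⁻² (force = mass × acceleration).
  lx = lm/m² (illuminance = luminous flux per area),
      = m⁻²·cd.
  So lx⁻¹ = m²·cd⁻¹.
  J = N·m (work = force × distance),
      = kg·m²·s⁻².
  So J⁻¹ = kg⁻¹·m⁻²·s².
  Combining: K·m·N·lx⁻¹·J⁻¹ = K · m · (kg·m·s⁻²) · (m²·cd⁻¹) · (kg⁻¹·m⁻²·s²) = m²·K·cd⁻¹.
Both reduce to m²·K·cd⁻¹.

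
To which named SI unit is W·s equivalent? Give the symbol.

W = kg·m²·s⁻³.
Combining: W·s = (kg·m²·s⁻³) · s = kg·m²·s⁻².
kg·m²·s⁻² is the base-SI form of the joule.

J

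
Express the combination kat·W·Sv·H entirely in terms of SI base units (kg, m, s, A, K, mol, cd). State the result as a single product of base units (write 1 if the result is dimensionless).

kg²·m⁶·s⁻⁸·A⁻²·mol

kat = s⁻¹·mol.
W = kg·m²·s⁻³.
Sv = m²·s⁻².
H = kg·m²·s⁻²·A⁻².
Combining: kat·W·Sv·H = (s⁻¹·mol) · (kg·m²·s⁻³) · (m²·s⁻²) · (kg·m²·s⁻²·A⁻²) = kg²·m⁶·s⁻⁸·A⁻²·mol.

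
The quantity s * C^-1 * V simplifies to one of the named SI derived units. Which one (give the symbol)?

C = s·A.
So C⁻¹ = s⁻¹·A⁻¹.
V = kg·m²·s⁻³·A⁻¹.
Combining: s·C⁻¹·V = s · (s⁻¹·A⁻¹) · (kg·m²·s⁻³·A⁻¹) = kg·m²·s⁻³·A⁻².
kg·m²·s⁻³·A⁻² is the base-SI form of the ohm.

Ω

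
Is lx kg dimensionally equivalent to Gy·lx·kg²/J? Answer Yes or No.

Yes

Left side:
  lx = m⁻²·cd.
  Combining: lx·kg = (m⁻²·cd) · kg = kg·m⁻²·cd.
Right side:
  Gy = J/kg (absorbed dose = energy per mass),
      = m²·s⁻².
  lx = lm/m² (illuminance = luminous flux per area),
      = m⁻²·cd.
  J = N·m (work = force × distance),
      = kg·m²·s⁻².
  So J⁻¹ = kg⁻¹·m⁻²·s².
  Combining: Gy·lx·kg²·J⁻¹ = (m²·s⁻²) · (m⁻²·cd) · kg² · (kg⁻¹·m⁻²·s²) = kg·m⁻²·cd.
Both reduce to kg·m⁻²·cd.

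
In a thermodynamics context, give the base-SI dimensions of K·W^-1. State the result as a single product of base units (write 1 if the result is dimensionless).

W = J/s (power = energy per time),
    = kg·m²·s⁻³.
So W⁻¹ = kg⁻¹·m⁻²·s³.
Combining: K·W⁻¹ = K · (kg⁻¹·m⁻²·s³) = kg⁻¹·m⁻²·s³·K.

kg⁻¹·m⁻²·s³·K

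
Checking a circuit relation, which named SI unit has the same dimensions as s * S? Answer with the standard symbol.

S = kg⁻¹·m⁻²·s³·A².
Combining: s·S = s · (kg⁻¹·m⁻²·s³·A²) = kg⁻¹·m⁻²·s⁴·A².
kg⁻¹·m⁻²·s⁴·A² is the base-SI form of the farad.

F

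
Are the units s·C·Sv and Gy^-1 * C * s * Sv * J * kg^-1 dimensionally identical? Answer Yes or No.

Left side:
  C = A·s = s·A (charge = current × time).
  Sv = J/kg (equivalent dose = energy per mass),
      = m²·s⁻².
  Combining: s·C·Sv = s · (s·A) · (m²·s⁻²) = m²·A.
Right side:
  Gy = J/kg (absorbed dose = energy per mass),
      = m²·s⁻².
  So Gy⁻¹ = m⁻²·s².
  C = A·s = s·A (charge = current × time).
  Sv = J/kg (equivalent dose = energy per mass),
      = m²·s⁻².
  J = N·m (work = force × distance),
      = kg·m²·s⁻².
  Combining: Gy⁻¹·C·s·Sv·J·kg⁻¹ = (m⁻²·s²) · (s·A) · s · (m²·s⁻²) · (kg·m²·s⁻²) · kg⁻¹ = m²·A.
Both reduce to m²·A.

Yes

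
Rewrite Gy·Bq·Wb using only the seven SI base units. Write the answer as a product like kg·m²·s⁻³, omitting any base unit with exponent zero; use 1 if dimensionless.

kg·m⁴·s⁻⁵·A⁻¹

Gy = m²·s⁻².
Bq = s⁻¹.
Wb = kg·m²·s⁻²·A⁻¹.
Combining: Gy·Bq·Wb = (m²·s⁻²) · s⁻¹ · (kg·m²·s⁻²·A⁻¹) = kg·m⁴·s⁻⁵·A⁻¹.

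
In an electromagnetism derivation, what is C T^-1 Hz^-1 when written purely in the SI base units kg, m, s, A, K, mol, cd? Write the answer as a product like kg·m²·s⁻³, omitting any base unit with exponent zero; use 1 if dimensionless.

C = A·s = s·A (charge = current × time).
T = Wb/m² (flux density = flux per area),
    = kg·s⁻²·A⁻¹.
So T⁻¹ = kg⁻¹·s²·A.
Hz = 1/s = s⁻¹ (frequency is cycles per second).
So Hz⁻¹ = s.
Combining: C·T⁻¹·Hz⁻¹ = (s·A) · (kg⁻¹·s²·A) · s = kg⁻¹·s⁴·A².

kg⁻¹·s⁴·A²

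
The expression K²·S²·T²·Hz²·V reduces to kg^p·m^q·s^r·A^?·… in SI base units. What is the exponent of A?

S = kg⁻¹·m⁻²·s³·A².
So S² = kg⁻²·m⁻⁴·s⁶·A⁴.
T = kg·s⁻²·A⁻¹.
So T² = kg²·s⁻⁴·A⁻².
Hz = s⁻¹.
So Hz² = s⁻².
V = kg·m²·s⁻³·A⁻¹.
Combining: K²·S²·T²·Hz²·V = K² · (kg⁻²·m⁻⁴·s⁶·A⁴) · (kg²·s⁻⁴·A⁻²) · s⁻² · (kg·m²·s⁻³·A⁻¹) = kg·m⁻²·s⁻³·A·K².
The exponent of A is 1.

1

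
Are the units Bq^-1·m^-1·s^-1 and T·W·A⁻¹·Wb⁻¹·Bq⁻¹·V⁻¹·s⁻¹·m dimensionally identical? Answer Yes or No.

Left side:
  Bq = s⁻¹.
  So Bq⁻¹ = s.
  Combining: Bq⁻¹·m⁻¹·s⁻¹ = s · m⁻¹ · s⁻¹ = m⁻¹.
Right side:
  T = Wb/m² (flux density = flux per area),
      = kg·s⁻²·A⁻¹.
  W = J/s (power = energy per time),
      = kg·m²·s⁻³.
  Wb = V·s (flux: a volt is a weber per second),
      = kg·m²·s⁻²·A⁻¹.
  So Wb⁻¹ = kg⁻¹·m⁻²·s²·A.
  Bq = 1/s = s⁻¹ (activity is decays per second).
  So Bq⁻¹ = s.
  V = W/A (potential = power per current),
      = kg·m²·s⁻³·A⁻¹.
  So V⁻¹ = kg⁻¹·m⁻²·s³·A.
  Combining: T·W·A⁻¹·Wb⁻¹·Bq⁻¹·V⁻¹·s⁻¹·m = (kg·s⁻²·A⁻¹) · (kg·m²·s⁻³) · A⁻¹ · (kg⁻¹·m⁻²·s²·A) · s · (kg⁻¹·m⁻²·s³·A) · s⁻¹ · m = m⁻¹.
Both reduce to m⁻¹.

Yes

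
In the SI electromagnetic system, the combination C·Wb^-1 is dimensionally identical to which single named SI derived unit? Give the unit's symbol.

S

C = A·s = s·A (charge = current × time).
Wb = V·s (flux: a volt is a weber per second),
    = kg·m²·s⁻²·A⁻¹.
So Wb⁻¹ = kg⁻¹·m⁻²·s²·A.
Combining: C·Wb⁻¹ = (s·A) · (kg⁻¹·m⁻²·s²·A) = kg⁻¹·m⁻²·s³·A².
kg⁻¹·m⁻²·s³·A² is the base-SI form of the siemens.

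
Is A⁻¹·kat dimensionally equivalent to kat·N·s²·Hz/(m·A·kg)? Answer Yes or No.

No

Left side:
  kat = s⁻¹·mol.
  Combining: A⁻¹·kat = A⁻¹ · (s⁻¹·mol) = s⁻¹·A⁻¹·mol.
Right side:
  kat = mol/s = s⁻¹·mol (catalytic activity).
  N = kg·m/s² = kg·m·s⁻² (force = mass × acceleration).
  Hz = 1/s = s⁻¹ (frequency is cycles per second).
  Combining: kat·m⁻¹·N·s²·A⁻¹·kg⁻¹·Hz = (s⁻¹·mol) · m⁻¹ · (kg·m·s⁻²) · s² · A⁻¹ · kg⁻¹ · s⁻¹ = s⁻²·A⁻¹·mol.
Left is s⁻¹·A⁻¹·mol; right is s⁻²·A⁻¹·mol — different.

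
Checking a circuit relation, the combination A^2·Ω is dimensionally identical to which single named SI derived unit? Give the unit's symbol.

Ω = V/A (resistance = voltage per current),
    = kg·m²·s⁻³·A⁻².
Combining: A²·Ω = A² · (kg·m²·s⁻³·A⁻²) = kg·m²·s⁻³.
kg·m²·s⁻³ is the base-SI form of the watt.

W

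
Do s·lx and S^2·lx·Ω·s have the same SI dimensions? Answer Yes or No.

Left side:
  lx = m⁻²·cd.
  Combining: s·lx = s · (m⁻²·cd) = m⁻²·s·cd.
Right side:
  S = kg⁻¹·m⁻²·s³·A².
  So S² = kg⁻²·m⁻⁴·s⁶·A⁴.
  lx = m⁻²·cd.
  Ω = kg·m²·s⁻³·A⁻².
  Combining: S²·lx·Ω·s = (kg⁻²·m⁻⁴·s⁶·A⁴) · (m⁻²·cd) · (kg·m²·s⁻³·A⁻²) · s = kg⁻¹·m⁻⁴·s⁴·A²·cd.
Left is m⁻²·s·cd; right is kg⁻¹·m⁻⁴·s⁴·A²·cd — different.

No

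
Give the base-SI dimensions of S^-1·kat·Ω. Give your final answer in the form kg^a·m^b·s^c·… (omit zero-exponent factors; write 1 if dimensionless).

S = 1/Ω (conductance is reciprocal resistance),
    = kg⁻¹·m⁻²·s³·A².
So S⁻¹ = kg·m²·s⁻³·A⁻².
kat = mol/s = s⁻¹·mol (catalytic activity).
Ω = V/A (resistance = voltage per current),
    = kg·m²·s⁻³·A⁻².
Combining: S⁻¹·kat·Ω = (kg·m²·s⁻³·A⁻²) · (s⁻¹·mol) · (kg·m²·s⁻³·A⁻²) = kg²·m⁴·s⁻⁷·A⁻⁴·mol.

kg²·m⁴·s⁻⁷·A⁻⁴·mol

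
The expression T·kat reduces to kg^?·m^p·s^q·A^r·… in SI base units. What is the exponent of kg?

T = Wb/m² (flux density = flux per area),
    = kg·s⁻²·A⁻¹.
kat = mol/s = s⁻¹·mol (catalytic activity).
Combining: T·kat = (kg·s⁻²·A⁻¹) · (s⁻¹·mol) = kg·s⁻³·A⁻¹·mol.
The exponent of kg is 1.

1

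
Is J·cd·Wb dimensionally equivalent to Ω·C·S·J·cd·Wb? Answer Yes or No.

Left side:
  J = kg·m²·s⁻².
  Wb = kg·m²·s⁻²·A⁻¹.
  Combining: J·cd·Wb = (kg·m²·s⁻²) · cd · (kg·m²·s⁻²·A⁻¹) = kg²·m⁴·s⁻⁴·A⁻¹·cd.
Right side:
  Ω = kg·m²·s⁻³·A⁻².
  C = s·A.
  S = kg⁻¹·m⁻²·s³·A².
  J = kg·m²·s⁻².
  Wb = kg·m²·s⁻²·A⁻¹.
  Combining: Ω·C·S·J·cd·Wb = (kg·m²·s⁻³·A⁻²) · (s·A) · (kg⁻¹·m⁻²·s³·A²) · (kg·m²·s⁻²) · cd · (kg·m²·s⁻²·A⁻¹) = kg²·m⁴·s⁻³·cd.
Left is kg²·m⁴·s⁻⁴·A⁻¹·cd; right is kg²·m⁴·s⁻³·cd — different.

No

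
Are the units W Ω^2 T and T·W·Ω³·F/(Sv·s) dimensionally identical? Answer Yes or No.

No

Left side:
  W = J/s (power = energy per time),
      = kg·m²·s⁻³.
  Ω = V/A (resistance = voltage per current),
      = kg·m²·s⁻³·A⁻².
  So Ω² = kg²·m⁴·s⁻⁶·A⁻⁴.
  T = Wb/m² (flux density = flux per area),
      = kg·s⁻²·A⁻¹.
  Combining: W·Ω²·T = (kg·m²·s⁻³) · (kg²·m⁴·s⁻⁶·A⁻⁴) · (kg·s⁻²·A⁻¹) = kg⁴·m⁶·s⁻¹¹·A⁻⁵.
Right side:
  Sv = m²·s⁻².
  So Sv⁻¹ = m⁻²·s².
  T = kg·s⁻²·A⁻¹.
  W = kg·m²·s⁻³.
  Ω = kg·m²·s⁻³·A⁻².
  So Ω³ = kg³·m⁶·s⁻⁹·A⁻⁶.
  F = kg⁻¹·m⁻²·s⁴·A².
  Combining: Sv⁻¹·T·W·s⁻¹·Ω³·F = (m⁻²·s²) · (kg·s⁻²·A⁻¹) · (kg·m²·s⁻³) · s⁻¹ · (kg³·m⁶·s⁻⁹·A⁻⁶) · (kg⁻¹·m⁻²·s⁴·A²) = kg⁴·m⁴·s⁻⁹·A⁻⁵.
Left is kg⁴·m⁶·s⁻¹¹·A⁻⁵; right is kg⁴·m⁴·s⁻⁹·A⁻⁵ — different.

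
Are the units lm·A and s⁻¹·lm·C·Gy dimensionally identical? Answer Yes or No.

Left side:
  lm = cd·sr = cd (luminous flux; sr is dimensionless).
  Combining: lm·A = cd · A = A·cd.
Right side:
  lm = cd·sr = cd (luminous flux; sr is dimensionless).
  C = A·s = s·A (charge = current × time).
  Gy = J/kg (absorbed dose = energy per mass),
      = m²·s⁻².
  Combining: s⁻¹·lm·C·Gy = s⁻¹ · cd · (s·A) · (m²·s⁻²) = m²·s⁻²·A·cd.
Left is A·cd; right is m²·s⁻²·A·cd — different.

No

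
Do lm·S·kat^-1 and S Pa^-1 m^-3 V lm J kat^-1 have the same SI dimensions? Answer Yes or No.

No

Left side:
  lm = cd.
  S = kg⁻¹·m⁻²·s³·A².
  kat = s⁻¹·mol.
  So kat⁻¹ = s·mol⁻¹.
  Combining: lm·S·kat⁻¹ = cd · (kg⁻¹·m⁻²·s³·A²) · (s·mol⁻¹) = kg⁻¹·m⁻²·s⁴·A²·mol⁻¹·cd.
Right side:
  S = kg⁻¹·m⁻²·s³·A².
  Pa = kg·m⁻¹·s⁻².
  So Pa⁻¹ = kg⁻¹·m·s².
  V = kg·m²·s⁻³·A⁻¹.
  lm = cd.
  J = kg·m²·s⁻².
  kat = s⁻¹·mol.
  So kat⁻¹ = s·mol⁻¹.
  Combining: S·Pa⁻¹·m⁻³·V·lm·J·kat⁻¹ = (kg⁻¹·m⁻²·s³·A²) · (kg⁻¹·m·s²) · m⁻³ · (kg·m²·s⁻³·A⁻¹) · cd · (kg·m²·s⁻²) · (s·mol⁻¹) = s·A·mol⁻¹·cd.
Left is kg⁻¹·m⁻²·s⁴·A²·mol⁻¹·cd; right is s·A·mol⁻¹·cd — different.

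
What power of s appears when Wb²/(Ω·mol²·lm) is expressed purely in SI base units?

Ω = V/A (resistance = voltage per current),
    = kg·m²·s⁻³·A⁻².
So Ω⁻¹ = kg⁻¹·m⁻²·s³·A².
Wb = V·s (flux: a volt is a weber per second),
    = kg·m²·s⁻²·A⁻¹.
So Wb² = kg²·m⁴·s⁻⁴·A⁻².
lm = cd·sr = cd (luminous flux; sr is dimensionless).
So lm⁻¹ = cd⁻¹.
Combining: Ω⁻¹·mol⁻²·Wb²·lm⁻¹ = (kg⁻¹·m⁻²·s³·A²) · mol⁻² · (kg²·m⁴·s⁻⁴·A⁻²) · cd⁻¹ = kg·m²·s⁻¹·mol⁻²·cd⁻¹.
The exponent of s is -1.

-1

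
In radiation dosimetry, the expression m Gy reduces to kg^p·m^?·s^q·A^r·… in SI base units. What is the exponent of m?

Gy = m²·s⁻².
Combining: m·Gy = m · (m²·s⁻²) = m³·s⁻².
The exponent of m is 3.

3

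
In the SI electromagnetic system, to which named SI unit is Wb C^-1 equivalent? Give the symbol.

Wb = V·s (flux: a volt is a weber per second),
    = kg·m²·s⁻²·A⁻¹.
C = A·s = s·A (charge = current × time).
So C⁻¹ = s⁻¹·A⁻¹.
Combining: Wb·C⁻¹ = (kg·m²·s⁻²·A⁻¹) · (s⁻¹·A⁻¹) = kg·m²·s⁻³·A⁻².
kg·m²·s⁻³·A⁻² is the base-SI form of the ohm.

Ω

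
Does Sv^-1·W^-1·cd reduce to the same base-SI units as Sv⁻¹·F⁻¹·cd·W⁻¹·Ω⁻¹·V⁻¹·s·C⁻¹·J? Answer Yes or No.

Left side:
  Sv = J/kg (equivalent dose = energy per mass),
      = m²·s⁻².
  So Sv⁻¹ = m⁻²·s².
  W = J/s (power = energy per time),
      = kg·m²·s⁻³.
  So W⁻¹ = kg⁻¹·m⁻²·s³.
  Combining: Sv⁻¹·W⁻¹·cd = (m⁻²·s²) · (kg⁻¹·m⁻²·s³) · cd = kg⁻¹·m⁻⁴·s⁵·cd.
Right side:
  Sv = m²·s⁻².
  So Sv⁻¹ = m⁻²·s².
  F = kg⁻¹·m⁻²·s⁴·A².
  So F⁻¹ = kg·m²·s⁻⁴·A⁻².
  W = kg·m²·s⁻³.
  So W⁻¹ = kg⁻¹·m⁻²·s³.
  Ω = kg·m²·s⁻³·A⁻².
  So Ω⁻¹ = kg⁻¹·m⁻²·s³·A².
  V = kg·m²·s⁻³·A⁻¹.
  So V⁻¹ = kg⁻¹·m⁻²·s³·A.
  C = s·A.
  So C⁻¹ = s⁻¹·A⁻¹.
  J = kg·m²·s⁻².
  Combining: Sv⁻¹·F⁻¹·cd·W⁻¹·Ω⁻¹·V⁻¹·s·C⁻¹·J = (m⁻²·s²) · (kg·m²·s⁻⁴·A⁻²) · cd · (kg⁻¹·m⁻²·s³) · (kg⁻¹·m⁻²·s³·A²) · (kg⁻¹·m⁻²·s³·A) · s · (s⁻¹·A⁻¹) · (kg·m²·s⁻²) = kg⁻¹·m⁻⁴·s⁵·cd.
Both reduce to kg⁻¹·m⁻⁴·s⁵·cd.

Yes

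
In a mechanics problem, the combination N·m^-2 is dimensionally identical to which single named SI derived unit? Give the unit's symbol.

N = kg·m·s⁻².
Combining: N·m⁻² = (kg·m·s⁻²) · m⁻² = kg·m⁻¹·s⁻².
kg·m⁻¹·s⁻² is the base-SI form of the pascal.

Pa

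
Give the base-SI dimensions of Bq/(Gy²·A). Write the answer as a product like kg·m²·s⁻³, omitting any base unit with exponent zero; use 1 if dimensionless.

m⁻⁴·s³·A⁻¹

Bq = 1/s = s⁻¹ (activity is decays per second).
Gy = J/kg (absorbed dose = energy per mass),
    = m²·s⁻².
So Gy⁻² = m⁻⁴·s⁴.
Combining: Bq·Gy⁻²·A⁻¹ = s⁻¹ · (m⁻⁴·s⁴) · A⁻¹ = m⁻⁴·s³·A⁻¹.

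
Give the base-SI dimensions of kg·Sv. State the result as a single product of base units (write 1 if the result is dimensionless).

kg·m²·s⁻²

Sv = m²·s⁻².
Combining: kg·Sv = kg · (m²·s⁻²) = kg·m²·s⁻².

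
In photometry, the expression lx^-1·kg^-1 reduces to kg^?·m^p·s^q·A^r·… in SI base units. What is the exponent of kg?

lx = lm/m² (illuminance = luminous flux per area),
    = m⁻²·cd.
So lx⁻¹ = m²·cd⁻¹.
Combining: lx⁻¹·kg⁻¹ = (m²·cd⁻¹) · kg⁻¹ = kg⁻¹·m²·cd⁻¹.
The exponent of kg is -1.

-1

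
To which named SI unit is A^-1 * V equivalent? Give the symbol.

V = W/A (potential = power per current),
    = kg·m²·s⁻³·A⁻¹.
Combining: A⁻¹·V = A⁻¹ · (kg·m²·s⁻³·A⁻¹) = kg·m²·s⁻³·A⁻².
kg·m²·s⁻³·A⁻² is the base-SI form of the ohm.

Ω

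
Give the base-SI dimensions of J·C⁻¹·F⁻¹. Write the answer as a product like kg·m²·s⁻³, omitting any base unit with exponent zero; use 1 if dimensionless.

J = N·m (work = force × distance),
    = kg·m²·s⁻².
C = A·s = s·A (charge = current × time).
So C⁻¹ = s⁻¹·A⁻¹.
F = C/V (capacitance = charge per voltage),
    = A·s/(kg·m²·s⁻³·A⁻¹) (substituting C and V),
    = kg⁻¹·m⁻²·s⁴·A².
So F⁻¹ = kg·m²·s⁻⁴·A⁻².
Combining: J·C⁻¹·F⁻¹ = (kg·m²·s⁻²) · (s⁻¹·A⁻¹) · (kg·m²·s⁻⁴·A⁻²) = kg²·m⁴·s⁻⁷·A⁻³.

kg²·m⁴·s⁻⁷·A⁻³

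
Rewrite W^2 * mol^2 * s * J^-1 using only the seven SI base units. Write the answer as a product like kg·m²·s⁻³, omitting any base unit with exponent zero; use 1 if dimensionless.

kg·m²·s⁻³·mol²

W = J/s (power = energy per time),
    = kg·m²·s⁻³.
So W² = kg²·m⁴·s⁻⁶.
J = N·m (work = force × distance),
    = kg·m²·s⁻².
So J⁻¹ = kg⁻¹·m⁻²·s².
Combining: W²·mol²·s·J⁻¹ = (kg²·m⁴·s⁻⁶) · mol² · s · (kg⁻¹·m⁻²·s²) = kg·m²·s⁻³·mol².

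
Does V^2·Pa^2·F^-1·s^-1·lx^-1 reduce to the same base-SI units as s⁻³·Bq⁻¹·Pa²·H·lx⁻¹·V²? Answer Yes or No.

Left side:
  V = W/A (potential = power per current),
      = kg·m²·s⁻³·A⁻¹.
  So V² = kg²·m⁴·s⁻⁶·A⁻².
  Pa = N/m² (pressure = force per area),
      = kg·m⁻¹·s⁻².
  So Pa² = kg²·m⁻²·s⁻⁴.
  F = C/V (capacitance = charge per voltage),
      = A·s/(kg·m²·s⁻³·A⁻¹) (substituting C and V),
      = kg⁻¹·m⁻²·s⁴·A².
  So F⁻¹ = kg·m²·s⁻⁴·A⁻².
  lx = lm/m² (illuminance = luminous flux per area),
      = m⁻²·cd.
  So lx⁻¹ = m²·cd⁻¹.
  Combining: V²·Pa²·F⁻¹·s⁻¹·lx⁻¹ = (kg²·m⁴·s⁻⁶·A⁻²) · (kg²·m⁻²·s⁻⁴) · (kg·m²·s⁻⁴·A⁻²) · s⁻¹ · (m²·cd⁻¹) = kg⁵·m⁶·s⁻¹⁵·A⁻⁴·cd⁻¹.
Right side:
  Bq = s⁻¹.
  So Bq⁻¹ = s.
  Pa = kg·m⁻¹·s⁻².
  So Pa² = kg²·m⁻²·s⁻⁴.
  H = kg·m²·s⁻²·A⁻².
  lx = m⁻²·cd.
  So lx⁻¹ = m²·cd⁻¹.
  V = kg·m²·s⁻³·A⁻¹.
  So V² = kg²·m⁴·s⁻⁶·A⁻².
  Combining: s⁻³·Bq⁻¹·Pa²·H·lx⁻¹·V² = s⁻³ · s · (kg²·m⁻²·s⁻⁴) · (kg·m²·s⁻²·A⁻²) · (m²·cd⁻¹) · (kg²·m⁴·s⁻⁶·A⁻²) = kg⁵·m⁶·s⁻¹⁴·A⁻⁴·cd⁻¹.
Left is kg⁵·m⁶·s⁻¹⁵·A⁻⁴·cd⁻¹; right is kg⁵·m⁶·s⁻¹⁴·A⁻⁴·cd⁻¹ — different.

No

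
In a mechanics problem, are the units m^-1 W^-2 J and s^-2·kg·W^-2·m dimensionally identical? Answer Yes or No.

Yes

Left side:
  W = kg·m²·s⁻³.
  So W⁻² = kg⁻²·m⁻⁴·s⁶.
  J = kg·m²·s⁻².
  Combining: m⁻¹·W⁻²·J = m⁻¹ · (kg⁻²·m⁻⁴·s⁶) · (kg·m²·s⁻²) = kg⁻¹·m⁻³·s⁴.
Right side:
  W = J/s (power = energy per time),
      = kg·m²·s⁻³.
  So W⁻² = kg⁻²·m⁻⁴·s⁶.
  Combining: s⁻²·kg·W⁻²·m = s⁻² · kg · (kg⁻²·m⁻⁴·s⁶) · m = kg⁻¹·m⁻³·s⁴.
Both reduce to kg⁻¹·m⁻³·s⁴.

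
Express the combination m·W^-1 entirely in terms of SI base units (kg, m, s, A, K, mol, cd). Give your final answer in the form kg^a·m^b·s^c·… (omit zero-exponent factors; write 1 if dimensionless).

W = J/s (power = energy per time),
    = kg·m²·s⁻³.
So W⁻¹ = kg⁻¹·m⁻²·s³.
Combining: m·W⁻¹ = m · (kg⁻¹·m⁻²·s³) = kg⁻¹·m⁻¹·s³.

kg⁻¹·m⁻¹·s³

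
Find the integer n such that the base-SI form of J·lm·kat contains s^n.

-3

J = N·m (work = force × distance),
    = kg·m²·s⁻².
lm = cd·sr = cd (luminous flux; sr is dimensionless).
kat = mol/s = s⁻¹·mol (catalytic activity).
Combining: J·lm·kat = (kg·m²·s⁻²) · cd · (s⁻¹·mol) = kg·m²·s⁻³·mol·cd.
The exponent of s is -3.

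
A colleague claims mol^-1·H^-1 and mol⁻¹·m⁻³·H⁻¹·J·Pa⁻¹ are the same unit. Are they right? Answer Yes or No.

Left side:
  H = kg·m²·s⁻²·A⁻².
  So H⁻¹ = kg⁻¹·m⁻²·s²·A².
  Combining: mol⁻¹·H⁻¹ = mol⁻¹ · (kg⁻¹·m⁻²·s²·A²) = kg⁻¹·m⁻²·s²·A²·mol⁻¹.
Right side:
  H = Wb/A (inductance = flux per current),
      = kg·m²·s⁻²·A⁻².
  So H⁻¹ = kg⁻¹·m⁻²·s²·A².
  J = N·m (work = force × distance),
      = kg·m²·s⁻².
  Pa = N/m² (pressure = force per area),
      = kg·m⁻¹·s⁻².
  So Pa⁻¹ = kg⁻¹·m·s².
  Combining: mol⁻¹·m⁻³·H⁻¹·J·Pa⁻¹ = mol⁻¹ · m⁻³ · (kg⁻¹·m⁻²·s²·A²) · (kg·m²·s⁻²) · (kg⁻¹·m·s²) = kg⁻¹·m⁻²·s²·A²·mol⁻¹.
Both reduce to kg⁻¹·m⁻²·s²·A²·mol⁻¹.

Yes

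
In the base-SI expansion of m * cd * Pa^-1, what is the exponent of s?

2

Pa = N/m² (pressure = force per area),
    = kg·m⁻¹·s⁻².
So Pa⁻¹ = kg⁻¹·m·s².
Combining: m·cd·Pa⁻¹ = m · cd · (kg⁻¹·m·s²) = kg⁻¹·m²·s²·cd.
The exponent of s is 2.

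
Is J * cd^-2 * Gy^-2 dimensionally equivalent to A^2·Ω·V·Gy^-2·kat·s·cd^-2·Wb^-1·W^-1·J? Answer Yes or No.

No

Left side:
  J = kg·m²·s⁻².
  Gy = m²·s⁻².
  So Gy⁻² = m⁻⁴·s⁴.
  Combining: J·cd⁻²·Gy⁻² = (kg·m²·s⁻²) · cd⁻² · (m⁻⁴·s⁴) = kg·m⁻²·s²·cd⁻².
Right side:
  Ω = kg·m²·s⁻³·A⁻².
  V = kg·m²·s⁻³·A⁻¹.
  Gy = m²·s⁻².
  So Gy⁻² = m⁻⁴·s⁴.
  kat = s⁻¹·mol.
  Wb = kg·m²·s⁻²·A⁻¹.
  So Wb⁻¹ = kg⁻¹·m⁻²·s²·A.
  W = kg·m²·s⁻³.
  So W⁻¹ = kg⁻¹·m⁻²·s³.
  J = kg·m²·s⁻².
  Combining: A²·Ω·V·Gy⁻²·kat·s·cd⁻²·Wb⁻¹·W⁻¹·J = A² · (kg·m²·s⁻³·A⁻²) · (kg·m²·s⁻³·A⁻¹) · (m⁻⁴·s⁴) · (s⁻¹·mol) · s · cd⁻² · (kg⁻¹·m⁻²·s²·A) · (kg⁻¹·m⁻²·s³) · (kg·m²·s⁻²) = kg·m⁻²·s·mol·cd⁻².
Left is kg·m⁻²·s²·cd⁻²; right is kg·m⁻²·s·mol·cd⁻² — different.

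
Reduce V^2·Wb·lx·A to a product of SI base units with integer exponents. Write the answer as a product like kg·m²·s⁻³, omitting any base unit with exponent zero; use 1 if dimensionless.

V = W/A (potential = power per current),
    = kg·m²·s⁻³·A⁻¹.
So V² = kg²·m⁴·s⁻⁶·A⁻².
Wb = V·s (flux: a volt is a weber per second),
    = kg·m²·s⁻²·A⁻¹.
lx = lm/m² (illuminance = luminous flux per area),
    = m⁻²·cd.
Combining: V²·Wb·lx·A = (kg²·m⁴·s⁻⁶·A⁻²) · (kg·m²·s⁻²·A⁻¹) · (m⁻²·cd) · A = kg³·m⁴·s⁻⁸·A⁻²·cd.

kg³·m⁴·s⁻⁸·A⁻²·cd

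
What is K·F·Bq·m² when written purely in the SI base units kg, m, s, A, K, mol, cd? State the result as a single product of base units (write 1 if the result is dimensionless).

kg⁻¹·s³·A²·K

F = kg⁻¹·m⁻²·s⁴·A².
Bq = s⁻¹.
Combining: K·F·Bq·m² = K · (kg⁻¹·m⁻²·s⁴·A²) · s⁻¹ · m² = kg⁻¹·s³·A²·K.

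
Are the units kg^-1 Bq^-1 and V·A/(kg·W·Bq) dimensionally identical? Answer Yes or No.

Yes

Left side:
  Bq = s⁻¹.
  So Bq⁻¹ = s.
  Combining: kg⁻¹·Bq⁻¹ = kg⁻¹ · s = kg⁻¹·s.
Right side:
  V = kg·m²·s⁻³·A⁻¹.
  W = kg·m²·s⁻³.
  So W⁻¹ = kg⁻¹·m⁻²·s³.
  Bq = s⁻¹.
  So Bq⁻¹ = s.
  Combining: V·A·kg⁻¹·W⁻¹·Bq⁻¹ = (kg·m²·s⁻³·A⁻¹) · A · kg⁻¹ · (kg⁻¹·m⁻²·s³) · s = kg⁻¹·s.
Both reduce to kg⁻¹·s.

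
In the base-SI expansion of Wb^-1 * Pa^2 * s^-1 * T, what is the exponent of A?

Wb = kg·m²·s⁻²·A⁻¹.
So Wb⁻¹ = kg⁻¹·m⁻²·s²·A.
Pa = kg·m⁻¹·s⁻².
So Pa² = kg²·m⁻²·s⁻⁴.
T = kg·s⁻²·A⁻¹.
Combining: Wb⁻¹·Pa²·s⁻¹·T = (kg⁻¹·m⁻²·s²·A) · (kg²·m⁻²·s⁻⁴) · s⁻¹ · (kg·s⁻²·A⁻¹) = kg²·m⁻⁴·s⁻⁵.
The exponent of A is 0.

0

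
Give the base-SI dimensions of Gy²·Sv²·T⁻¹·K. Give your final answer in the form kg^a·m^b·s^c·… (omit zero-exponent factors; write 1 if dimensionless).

kg⁻¹·m⁸·s⁻⁶·A·K

Gy = J/kg (absorbed dose = energy per mass),
    = m²·s⁻².
So Gy² = m⁴·s⁻⁴.
Sv = J/kg (equivalent dose = energy per mass),
    = m²·s⁻².
So Sv² = m⁴·s⁻⁴.
T = Wb/m² (flux density = flux per area),
    = kg·s⁻²·A⁻¹.
So T⁻¹ = kg⁻¹·s²·A.
Combining: Gy²·Sv²·T⁻¹·K = (m⁴·s⁻⁴) · (m⁴·s⁻⁴) · (kg⁻¹·s²·A) · K = kg⁻¹·m⁸·s⁻⁶·A·K.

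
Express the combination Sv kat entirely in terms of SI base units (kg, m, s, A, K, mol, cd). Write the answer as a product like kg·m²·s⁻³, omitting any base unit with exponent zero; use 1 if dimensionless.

Sv = J/kg (equivalent dose = energy per mass),
    = m²·s⁻².
kat = mol/s = s⁻¹·mol (catalytic activity).
Combining: Sv·kat = (m²·s⁻²) · (s⁻¹·mol) = m²·s⁻³·mol.

m²·s⁻³·mol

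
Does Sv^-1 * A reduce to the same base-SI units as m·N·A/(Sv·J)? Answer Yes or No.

Left side:
  Sv = m²·s⁻².
  So Sv⁻¹ = m⁻²·s².
  Combining: Sv⁻¹·A = (m⁻²·s²) · A = m⁻²·s²·A.
Right side:
  Sv = m²·s⁻².
  So Sv⁻¹ = m⁻²·s².
  N = kg·m·s⁻².
  J = kg·m²·s⁻².
  So J⁻¹ = kg⁻¹·m⁻²·s².
  Combining: Sv⁻¹·m·N·J⁻¹·A = (m⁻²·s²) · m · (kg·m·s⁻²) · (kg⁻¹·m⁻²·s²) · A = m⁻²·s²·A.
Both reduce to m⁻²·s²·A.

Yes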